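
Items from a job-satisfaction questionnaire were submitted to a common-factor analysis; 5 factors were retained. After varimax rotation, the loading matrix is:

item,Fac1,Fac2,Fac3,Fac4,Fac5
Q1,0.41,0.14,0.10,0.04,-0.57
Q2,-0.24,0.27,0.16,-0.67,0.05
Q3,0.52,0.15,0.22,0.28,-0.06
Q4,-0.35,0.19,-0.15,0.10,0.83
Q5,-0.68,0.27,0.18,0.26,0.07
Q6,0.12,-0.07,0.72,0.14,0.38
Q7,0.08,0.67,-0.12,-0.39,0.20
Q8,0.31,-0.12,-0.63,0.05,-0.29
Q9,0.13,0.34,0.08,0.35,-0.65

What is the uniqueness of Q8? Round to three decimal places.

h² = 0.31² + (-0.12)² + (-0.63)² + 0.05² + (-0.29)² = 0.0961 + 0.0144 + 0.3969 + 0.0025 + 0.0841 = 0.5940
Uniqueness u² = 1 − h² = 1 − 0.5940 = 0.4060

0.406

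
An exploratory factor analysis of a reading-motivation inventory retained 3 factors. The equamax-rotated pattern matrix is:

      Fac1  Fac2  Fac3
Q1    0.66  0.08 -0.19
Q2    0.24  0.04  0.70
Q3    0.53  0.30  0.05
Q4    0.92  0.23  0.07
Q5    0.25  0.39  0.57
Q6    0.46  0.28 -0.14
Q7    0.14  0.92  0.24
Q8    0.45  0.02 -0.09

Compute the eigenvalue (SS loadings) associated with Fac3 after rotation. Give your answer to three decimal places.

0.944

SS loadings for Fac3 = (-0.19)² + 0.70² + 0.05² + 0.07² + 0.57² + (-0.14)² + 0.24² + (-0.09)² = 0.0361 + 0.4900 + 0.0025 + 0.0049 + 0.3249 + 0.0196 + 0.0576 + 0.0081 = 0.9437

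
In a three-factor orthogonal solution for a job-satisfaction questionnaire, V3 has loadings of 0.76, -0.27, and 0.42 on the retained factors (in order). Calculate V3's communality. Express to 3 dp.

0.827

h² = 0.76² + (-0.27)² + 0.42² = 0.5776 + 0.0729 + 0.1764 = 0.8269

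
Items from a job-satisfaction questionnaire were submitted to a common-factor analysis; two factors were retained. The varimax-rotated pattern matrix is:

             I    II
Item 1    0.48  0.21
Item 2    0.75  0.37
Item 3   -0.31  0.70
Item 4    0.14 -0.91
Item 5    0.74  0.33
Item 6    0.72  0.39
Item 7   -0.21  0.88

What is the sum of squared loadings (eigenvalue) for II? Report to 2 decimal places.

SS loadings for II = 0.21² + 0.37² + 0.70² + (-0.91)² + 0.33² + 0.39² + 0.88² = 0.0441 + 0.1369 + 0.4900 + 0.8281 + 0.1089 + 0.1521 + 0.7744 = 2.5345

2.53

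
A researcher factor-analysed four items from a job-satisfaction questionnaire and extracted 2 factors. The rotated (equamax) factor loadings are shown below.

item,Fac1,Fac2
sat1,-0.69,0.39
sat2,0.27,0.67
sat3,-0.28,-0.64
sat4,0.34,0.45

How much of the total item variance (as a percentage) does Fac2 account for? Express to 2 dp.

SS loadings for Fac2 = 0.39² + 0.67² + (-0.64)² + 0.45² = 1.2131
With 4 standardized items, total variance = 4. Proportion = 1.2131/4 = 0.3033 → 30.33%.

30.33%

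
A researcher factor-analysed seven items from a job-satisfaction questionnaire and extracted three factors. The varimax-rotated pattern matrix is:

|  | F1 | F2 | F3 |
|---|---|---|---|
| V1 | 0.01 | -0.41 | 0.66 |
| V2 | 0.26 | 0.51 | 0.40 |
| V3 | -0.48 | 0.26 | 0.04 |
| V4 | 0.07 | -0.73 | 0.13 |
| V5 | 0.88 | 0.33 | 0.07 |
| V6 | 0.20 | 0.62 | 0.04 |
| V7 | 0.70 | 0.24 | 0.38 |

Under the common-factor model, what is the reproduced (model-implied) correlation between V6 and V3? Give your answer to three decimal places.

r̂ = Σ λ_i·λ_j across factors = (0.20)(-0.48) + (0.62)(0.26) + (0.04)(0.04)
  = -0.0960 +0.1612 +0.0016 = 0.0668

0.067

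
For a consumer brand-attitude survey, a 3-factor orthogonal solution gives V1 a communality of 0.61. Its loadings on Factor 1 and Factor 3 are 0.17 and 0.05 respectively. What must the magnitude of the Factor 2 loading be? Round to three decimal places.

0.761

Under orthogonal rotation h² = Σλ², so λ_Factor 2² = h² − (0.0314) = 0.61 − 0.0314 = 0.5786.
|λ| = √0.5786 = 0.7607.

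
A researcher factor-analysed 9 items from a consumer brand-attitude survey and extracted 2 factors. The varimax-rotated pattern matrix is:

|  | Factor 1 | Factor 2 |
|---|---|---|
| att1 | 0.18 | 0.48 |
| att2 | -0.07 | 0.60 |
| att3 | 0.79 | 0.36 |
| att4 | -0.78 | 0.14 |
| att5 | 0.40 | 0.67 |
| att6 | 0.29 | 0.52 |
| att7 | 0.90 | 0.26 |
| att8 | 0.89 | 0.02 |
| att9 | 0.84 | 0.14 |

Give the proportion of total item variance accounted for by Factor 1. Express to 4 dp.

SS loadings for Factor 1 = 0.18² + (-0.07)² + 0.79² + (-0.78)² + 0.40² + 0.29² + 0.90² + 0.89² + 0.84² = 3.8216
Proportion of variance = 3.8216 / 9 = 0.4246.

0.4246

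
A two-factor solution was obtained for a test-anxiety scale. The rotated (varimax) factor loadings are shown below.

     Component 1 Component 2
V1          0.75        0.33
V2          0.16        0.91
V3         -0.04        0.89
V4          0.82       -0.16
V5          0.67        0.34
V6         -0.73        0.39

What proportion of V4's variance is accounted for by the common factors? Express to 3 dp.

0.698

h² = 0.82² + (-0.16)² = 0.6724 + 0.0256 = 0.6980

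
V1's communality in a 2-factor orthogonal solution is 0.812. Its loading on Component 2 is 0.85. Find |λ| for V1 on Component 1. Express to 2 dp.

0.30

Under orthogonal rotation h² = Σλ², so λ_Component 1² = h² − (0.7225) = 0.812 − 0.7225 = 0.0895.
|λ| = √0.0895 = 0.2992.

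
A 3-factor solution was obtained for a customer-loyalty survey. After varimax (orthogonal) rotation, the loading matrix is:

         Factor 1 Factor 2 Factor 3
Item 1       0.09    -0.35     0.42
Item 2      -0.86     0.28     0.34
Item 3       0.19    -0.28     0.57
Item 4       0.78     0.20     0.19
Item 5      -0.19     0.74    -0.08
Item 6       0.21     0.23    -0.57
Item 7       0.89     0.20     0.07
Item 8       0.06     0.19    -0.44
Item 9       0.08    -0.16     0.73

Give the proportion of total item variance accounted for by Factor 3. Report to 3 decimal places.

SS loadings for Factor 3 = 0.42² + 0.34² + 0.57² + 0.19² + (-0.08)² + (-0.57)² + 0.07² + (-0.44)² + 0.73² = 1.7157
Proportion of variance = 1.7157 / 9 = 0.1906.

0.191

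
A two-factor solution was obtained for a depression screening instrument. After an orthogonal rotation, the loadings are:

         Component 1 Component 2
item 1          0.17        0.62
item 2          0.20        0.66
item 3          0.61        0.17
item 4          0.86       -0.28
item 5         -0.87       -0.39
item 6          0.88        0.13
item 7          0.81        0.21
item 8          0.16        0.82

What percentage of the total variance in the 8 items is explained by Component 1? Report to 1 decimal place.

42.4%

SS loadings for Component 1 = 0.17² + 0.20² + 0.61² + 0.86² + (-0.87)² + 0.88² + 0.81² + 0.16² = 3.3936
With 8 standardized items, total variance = 8. Proportion = 3.3936/8 = 0.4242 → 42.42%.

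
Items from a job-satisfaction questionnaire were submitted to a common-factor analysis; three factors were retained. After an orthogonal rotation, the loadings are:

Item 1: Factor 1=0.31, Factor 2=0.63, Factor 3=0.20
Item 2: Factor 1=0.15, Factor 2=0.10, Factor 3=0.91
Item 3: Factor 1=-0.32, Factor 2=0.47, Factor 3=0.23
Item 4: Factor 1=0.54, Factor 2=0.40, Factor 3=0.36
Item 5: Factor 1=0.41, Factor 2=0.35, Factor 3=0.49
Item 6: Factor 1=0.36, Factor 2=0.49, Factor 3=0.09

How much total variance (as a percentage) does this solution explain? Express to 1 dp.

54.3%

SS loadings by factor: 0.8103, 1.1504, 1.2988; total = 3.2595.
Total variance with 6 standardized items is 6, so the solution explains 3.2595/6 = 0.5433 = 54.32%.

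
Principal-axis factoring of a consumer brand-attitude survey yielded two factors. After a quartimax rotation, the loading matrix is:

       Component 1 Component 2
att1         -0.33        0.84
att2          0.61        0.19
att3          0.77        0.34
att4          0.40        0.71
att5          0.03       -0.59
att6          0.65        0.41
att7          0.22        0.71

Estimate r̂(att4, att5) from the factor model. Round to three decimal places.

r̂ = Σ λ_i·λ_j across factors = (0.40)(0.03) + (0.71)(-0.59)
  = +0.0120 -0.4189 = -0.4069

-0.407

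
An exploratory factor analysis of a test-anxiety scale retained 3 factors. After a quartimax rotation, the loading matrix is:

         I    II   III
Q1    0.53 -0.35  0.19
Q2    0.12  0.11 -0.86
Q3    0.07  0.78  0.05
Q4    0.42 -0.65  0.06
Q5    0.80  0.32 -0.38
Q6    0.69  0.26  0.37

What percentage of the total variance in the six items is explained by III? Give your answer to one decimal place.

SS loadings for III = 0.19² + (-0.86)² + 0.05² + 0.06² + (-0.38)² + 0.37² = 1.0631
With 6 standardized items, total variance = 6. Proportion = 1.0631/6 = 0.1772 → 17.72%.

17.7%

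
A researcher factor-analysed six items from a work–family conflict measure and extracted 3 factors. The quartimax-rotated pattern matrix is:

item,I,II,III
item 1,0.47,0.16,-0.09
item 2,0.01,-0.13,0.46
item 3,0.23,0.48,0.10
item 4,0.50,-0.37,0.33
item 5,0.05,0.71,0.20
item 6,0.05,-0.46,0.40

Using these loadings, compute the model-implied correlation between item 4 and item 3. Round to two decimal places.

-0.03

r̂ = Σ λ_i·λ_j across factors = (0.50)(0.23) + (-0.37)(0.48) + (0.33)(0.10)
  = +0.1150 -0.1776 +0.0330 = -0.0296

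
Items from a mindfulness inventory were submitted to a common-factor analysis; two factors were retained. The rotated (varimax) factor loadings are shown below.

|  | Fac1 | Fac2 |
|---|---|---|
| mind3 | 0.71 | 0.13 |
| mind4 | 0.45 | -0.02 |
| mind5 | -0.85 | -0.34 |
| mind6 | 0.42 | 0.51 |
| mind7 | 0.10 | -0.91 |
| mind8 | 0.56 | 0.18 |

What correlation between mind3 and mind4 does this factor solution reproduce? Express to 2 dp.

r̂ = Σ λ_i·λ_j across factors = (0.71)(0.45) + (0.13)(-0.02)
  = +0.3195 -0.0026 = 0.3169

0.32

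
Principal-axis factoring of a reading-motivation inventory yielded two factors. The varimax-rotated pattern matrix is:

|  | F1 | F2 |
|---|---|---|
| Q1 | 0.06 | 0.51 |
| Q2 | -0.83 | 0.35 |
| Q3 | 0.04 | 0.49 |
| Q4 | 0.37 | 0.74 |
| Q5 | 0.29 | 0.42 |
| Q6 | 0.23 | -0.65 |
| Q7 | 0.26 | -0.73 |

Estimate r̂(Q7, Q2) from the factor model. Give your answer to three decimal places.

-0.471

r̂ = Σ λ_i·λ_j across factors = (0.26)(-0.83) + (-0.73)(0.35)
  = -0.2158 -0.2555 = -0.4713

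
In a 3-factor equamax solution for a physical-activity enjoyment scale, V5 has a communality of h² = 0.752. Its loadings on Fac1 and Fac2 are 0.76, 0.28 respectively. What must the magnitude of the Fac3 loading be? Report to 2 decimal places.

Under orthogonal rotation h² = Σλ², so λ_Fac3² = h² − (0.6560) = 0.752 − 0.6560 = 0.0960.
|λ| = √0.0960 = 0.3098.

0.31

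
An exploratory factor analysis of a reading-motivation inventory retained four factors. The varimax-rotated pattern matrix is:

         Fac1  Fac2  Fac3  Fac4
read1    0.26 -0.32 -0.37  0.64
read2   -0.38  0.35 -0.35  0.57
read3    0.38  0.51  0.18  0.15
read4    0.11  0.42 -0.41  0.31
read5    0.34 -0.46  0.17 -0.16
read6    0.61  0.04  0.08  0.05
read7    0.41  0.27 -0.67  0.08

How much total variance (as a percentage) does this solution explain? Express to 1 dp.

54.3%

Communalities: 0.7165, 0.7143, 0.4594, 0.4527, 0.3817, 0.3826, 0.6963; Σh² = 3.8035.
Total variance with 7 standardized items is 7, so the solution explains 3.8035/7 = 0.5434 = 54.34%.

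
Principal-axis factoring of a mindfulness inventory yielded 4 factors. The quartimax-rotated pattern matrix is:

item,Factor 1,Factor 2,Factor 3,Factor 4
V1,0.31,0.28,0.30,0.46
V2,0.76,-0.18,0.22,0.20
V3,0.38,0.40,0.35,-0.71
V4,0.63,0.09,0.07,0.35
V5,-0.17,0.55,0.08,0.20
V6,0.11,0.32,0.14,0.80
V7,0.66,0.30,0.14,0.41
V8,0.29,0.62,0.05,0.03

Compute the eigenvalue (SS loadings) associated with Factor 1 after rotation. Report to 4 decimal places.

1.7757

SS loadings for Factor 1 = 0.31² + 0.76² + 0.38² + 0.63² + (-0.17)² + 0.11² + 0.66² + 0.29² = 0.0961 + 0.5776 + 0.1444 + 0.3969 + 0.0289 + 0.0121 + 0.4356 + 0.0841 = 1.7757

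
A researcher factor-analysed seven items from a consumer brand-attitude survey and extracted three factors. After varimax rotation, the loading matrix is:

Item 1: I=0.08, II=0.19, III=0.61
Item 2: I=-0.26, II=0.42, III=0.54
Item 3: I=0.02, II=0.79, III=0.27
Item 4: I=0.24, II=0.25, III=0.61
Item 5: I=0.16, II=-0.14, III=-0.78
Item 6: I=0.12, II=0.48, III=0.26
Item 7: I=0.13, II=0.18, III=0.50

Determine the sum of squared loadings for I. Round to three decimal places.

0.189

SS loadings for I = 0.08² + (-0.26)² + 0.02² + 0.24² + 0.16² + 0.12² + 0.13² = 0.0064 + 0.0676 + 0.0004 + 0.0576 + 0.0256 + 0.0144 + 0.0169 = 0.1889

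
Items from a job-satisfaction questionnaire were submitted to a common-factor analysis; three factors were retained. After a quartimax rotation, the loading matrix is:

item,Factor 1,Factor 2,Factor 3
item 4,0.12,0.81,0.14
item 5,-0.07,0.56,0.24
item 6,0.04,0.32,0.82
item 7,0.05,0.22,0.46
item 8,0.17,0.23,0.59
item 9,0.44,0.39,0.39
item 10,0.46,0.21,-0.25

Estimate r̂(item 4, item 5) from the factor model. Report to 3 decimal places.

r̂ = Σ λ_i·λ_j across factors = (0.12)(-0.07) + (0.81)(0.56) + (0.14)(0.24)
  = -0.0084 +0.4536 +0.0336 = 0.4788

0.479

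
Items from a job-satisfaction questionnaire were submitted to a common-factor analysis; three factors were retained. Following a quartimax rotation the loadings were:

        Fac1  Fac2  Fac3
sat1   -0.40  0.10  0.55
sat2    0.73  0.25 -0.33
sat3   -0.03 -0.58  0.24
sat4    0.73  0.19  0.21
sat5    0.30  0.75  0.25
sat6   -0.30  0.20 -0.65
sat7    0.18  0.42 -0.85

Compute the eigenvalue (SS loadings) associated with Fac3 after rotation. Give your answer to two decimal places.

1.72

SS loadings for Fac3 = 0.55² + (-0.33)² + 0.24² + 0.21² + 0.25² + (-0.65)² + (-0.85)² = 0.3025 + 0.1089 + 0.0576 + 0.0441 + 0.0625 + 0.4225 + 0.7225 = 1.7206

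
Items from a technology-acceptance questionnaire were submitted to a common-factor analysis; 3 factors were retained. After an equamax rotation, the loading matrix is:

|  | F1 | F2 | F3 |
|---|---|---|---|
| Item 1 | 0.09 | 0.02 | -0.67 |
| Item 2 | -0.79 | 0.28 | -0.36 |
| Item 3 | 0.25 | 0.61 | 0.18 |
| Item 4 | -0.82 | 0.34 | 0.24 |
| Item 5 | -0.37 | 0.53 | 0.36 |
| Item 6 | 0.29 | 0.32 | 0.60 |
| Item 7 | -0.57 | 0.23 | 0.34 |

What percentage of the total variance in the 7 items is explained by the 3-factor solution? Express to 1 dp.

SS loadings by factor: 1.9130, 1.0027, 1.2737; total = 4.1894.
Total variance with 7 standardized items is 7, so the solution explains 4.1894/7 = 0.5985 = 59.85%.

59.8%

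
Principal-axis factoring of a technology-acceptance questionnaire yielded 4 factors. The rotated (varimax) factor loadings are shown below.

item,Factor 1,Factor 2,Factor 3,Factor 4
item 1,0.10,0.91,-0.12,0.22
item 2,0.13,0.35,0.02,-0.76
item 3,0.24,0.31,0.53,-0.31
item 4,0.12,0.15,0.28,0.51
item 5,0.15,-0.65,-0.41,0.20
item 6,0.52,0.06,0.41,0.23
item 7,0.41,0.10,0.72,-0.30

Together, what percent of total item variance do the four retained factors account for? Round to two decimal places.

63.70%

SS loadings by factor: 0.5599, 1.5053, 1.2287, 1.1651; total = 4.4590.
Total variance with 7 standardized items is 7, so the solution explains 4.4590/7 = 0.6370 = 63.70%.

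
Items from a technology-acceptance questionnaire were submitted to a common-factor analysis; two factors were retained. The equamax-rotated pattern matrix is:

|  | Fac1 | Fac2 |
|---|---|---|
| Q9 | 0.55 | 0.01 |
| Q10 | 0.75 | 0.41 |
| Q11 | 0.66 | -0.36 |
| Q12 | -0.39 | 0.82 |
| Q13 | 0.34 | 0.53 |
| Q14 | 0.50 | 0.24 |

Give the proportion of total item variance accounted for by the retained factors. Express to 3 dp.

0.521

SS loadings by factor: 1.8183, 1.3087; total = 3.1270.
Total variance with 6 standardized items is 6, so the solution explains 3.1270/6 = 0.5212.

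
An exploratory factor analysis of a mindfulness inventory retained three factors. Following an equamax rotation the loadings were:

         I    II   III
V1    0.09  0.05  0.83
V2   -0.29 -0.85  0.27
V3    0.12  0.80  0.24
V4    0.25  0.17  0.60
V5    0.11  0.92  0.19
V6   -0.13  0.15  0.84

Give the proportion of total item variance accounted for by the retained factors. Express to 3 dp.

0.730

SS loadings by factor: 0.1981, 2.2628, 1.9211; total = 4.3820.
Total variance with 6 standardized items is 6, so the solution explains 4.3820/6 = 0.7303.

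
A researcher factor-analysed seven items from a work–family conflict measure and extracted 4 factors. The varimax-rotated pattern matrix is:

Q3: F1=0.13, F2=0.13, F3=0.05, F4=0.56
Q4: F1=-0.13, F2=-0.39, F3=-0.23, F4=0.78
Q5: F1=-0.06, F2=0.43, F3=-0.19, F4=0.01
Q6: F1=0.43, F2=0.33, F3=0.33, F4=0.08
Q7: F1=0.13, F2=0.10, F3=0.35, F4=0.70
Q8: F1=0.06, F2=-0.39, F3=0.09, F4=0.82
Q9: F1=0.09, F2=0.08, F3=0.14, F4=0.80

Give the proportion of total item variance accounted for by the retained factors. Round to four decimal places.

0.5662

Communalities: 0.3499, 0.8303, 0.2247, 0.4091, 0.6394, 0.8362, 0.6741; Σh² = 3.9637.
Total variance with 7 standardized items is 7, so the solution explains 3.9637/7 = 0.5662.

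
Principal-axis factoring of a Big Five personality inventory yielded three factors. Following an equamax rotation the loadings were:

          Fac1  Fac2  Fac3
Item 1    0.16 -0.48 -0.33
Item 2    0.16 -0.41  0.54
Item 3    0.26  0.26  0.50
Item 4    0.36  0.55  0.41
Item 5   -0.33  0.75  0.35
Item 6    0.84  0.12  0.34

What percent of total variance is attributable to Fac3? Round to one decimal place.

17.6%

SS loadings for Fac3 = (-0.33)² + 0.54² + 0.50² + 0.41² + 0.35² + 0.34² = 1.0567
With 6 standardized items, total variance = 6. Proportion = 1.0567/6 = 0.1761 → 17.61%.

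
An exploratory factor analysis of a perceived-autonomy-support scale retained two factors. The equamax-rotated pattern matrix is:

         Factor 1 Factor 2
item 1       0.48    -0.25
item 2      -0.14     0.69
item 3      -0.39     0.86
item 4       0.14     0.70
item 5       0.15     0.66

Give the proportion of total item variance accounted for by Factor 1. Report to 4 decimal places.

0.0888

SS loadings for Factor 1 = 0.48² + (-0.14)² + (-0.39)² + 0.14² + 0.15² = 0.4442
Proportion of variance = 0.4442 / 5 = 0.0888.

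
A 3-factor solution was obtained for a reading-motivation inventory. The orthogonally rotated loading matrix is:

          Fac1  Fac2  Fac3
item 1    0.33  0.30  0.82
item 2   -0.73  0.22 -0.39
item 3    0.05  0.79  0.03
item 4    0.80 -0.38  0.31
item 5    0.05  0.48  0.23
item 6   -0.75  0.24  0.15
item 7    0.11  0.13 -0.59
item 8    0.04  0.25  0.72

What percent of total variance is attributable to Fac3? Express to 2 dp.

23.29%

SS loadings for Fac3 = 0.82² + (-0.39)² + 0.03² + 0.31² + 0.23² + 0.15² + (-0.59)² + 0.72² = 1.8634
With 8 standardized items, total variance = 8. Proportion = 1.8634/8 = 0.2329 → 23.29%.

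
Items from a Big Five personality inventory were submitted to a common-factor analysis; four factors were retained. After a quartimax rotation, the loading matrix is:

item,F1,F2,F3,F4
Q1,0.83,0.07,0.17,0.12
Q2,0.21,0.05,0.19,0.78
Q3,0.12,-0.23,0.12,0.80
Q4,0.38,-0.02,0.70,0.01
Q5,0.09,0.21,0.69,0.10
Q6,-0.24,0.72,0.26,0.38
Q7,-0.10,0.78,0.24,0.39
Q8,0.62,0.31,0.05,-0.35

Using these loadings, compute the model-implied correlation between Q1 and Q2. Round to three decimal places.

0.304

r̂ = Σ λ_i·λ_j across factors = (0.83)(0.21) + (0.07)(0.05) + (0.17)(0.19) + (0.12)(0.78)
  = +0.1743 +0.0035 +0.0323 +0.0936 = 0.3037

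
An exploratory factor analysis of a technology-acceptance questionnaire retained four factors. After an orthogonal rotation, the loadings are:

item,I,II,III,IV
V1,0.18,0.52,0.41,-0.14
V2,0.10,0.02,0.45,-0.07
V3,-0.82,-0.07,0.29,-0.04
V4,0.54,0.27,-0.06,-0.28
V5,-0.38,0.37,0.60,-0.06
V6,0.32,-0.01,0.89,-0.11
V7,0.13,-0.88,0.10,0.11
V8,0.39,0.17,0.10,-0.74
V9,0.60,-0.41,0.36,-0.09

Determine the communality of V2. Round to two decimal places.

h² = 0.10² + 0.02² + 0.45² + (-0.07)² = 0.0100 + 0.0004 + 0.2025 + 0.0049 = 0.2178

0.22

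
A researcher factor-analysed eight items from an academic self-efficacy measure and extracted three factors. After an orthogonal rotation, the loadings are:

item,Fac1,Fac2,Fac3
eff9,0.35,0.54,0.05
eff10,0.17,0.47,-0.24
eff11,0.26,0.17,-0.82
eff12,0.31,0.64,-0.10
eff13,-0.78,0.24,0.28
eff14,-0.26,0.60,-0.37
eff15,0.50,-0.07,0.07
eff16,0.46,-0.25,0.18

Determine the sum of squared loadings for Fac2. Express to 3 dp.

1.436

SS loadings for Fac2 = 0.54² + 0.47² + 0.17² + 0.64² + 0.24² + 0.60² + (-0.07)² + (-0.25)² = 0.2916 + 0.2209 + 0.0289 + 0.4096 + 0.0576 + 0.3600 + 0.0049 + 0.0625 = 1.4360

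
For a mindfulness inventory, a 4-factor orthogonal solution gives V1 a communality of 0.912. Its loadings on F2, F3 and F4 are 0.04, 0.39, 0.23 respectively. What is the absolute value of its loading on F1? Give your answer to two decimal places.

Under orthogonal rotation h² = Σλ², so λ_F1² = h² − (0.2066) = 0.912 − 0.2066 = 0.7054.
|λ| = √0.7054 = 0.8399.

0.84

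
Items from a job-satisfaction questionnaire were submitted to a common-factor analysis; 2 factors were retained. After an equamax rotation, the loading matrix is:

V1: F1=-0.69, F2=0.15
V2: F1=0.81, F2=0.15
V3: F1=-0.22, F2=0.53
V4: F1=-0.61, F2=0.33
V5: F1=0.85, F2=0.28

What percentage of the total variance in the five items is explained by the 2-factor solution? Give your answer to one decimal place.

Communalities: 0.4986, 0.6786, 0.3293, 0.4810, 0.8009; Σh² = 2.7884.
Total variance with 5 standardized items is 5, so the solution explains 2.7884/5 = 0.5577 = 55.77%.

55.8%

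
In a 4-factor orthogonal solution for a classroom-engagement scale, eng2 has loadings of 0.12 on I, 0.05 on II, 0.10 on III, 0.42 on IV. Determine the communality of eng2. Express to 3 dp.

h² = 0.12² + 0.05² + 0.10² + 0.42² = 0.0144 + 0.0025 + 0.0100 + 0.1764 = 0.2033

0.203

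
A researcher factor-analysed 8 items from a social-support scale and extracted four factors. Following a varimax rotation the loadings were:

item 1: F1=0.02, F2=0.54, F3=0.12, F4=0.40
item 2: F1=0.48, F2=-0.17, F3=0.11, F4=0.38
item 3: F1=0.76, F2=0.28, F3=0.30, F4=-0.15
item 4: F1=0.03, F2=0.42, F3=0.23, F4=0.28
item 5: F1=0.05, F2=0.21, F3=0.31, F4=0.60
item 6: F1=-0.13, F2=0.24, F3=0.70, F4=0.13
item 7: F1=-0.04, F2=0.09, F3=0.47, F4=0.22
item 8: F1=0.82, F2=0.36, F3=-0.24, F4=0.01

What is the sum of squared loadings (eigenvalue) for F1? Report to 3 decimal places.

1.503

SS loadings for F1 = 0.02² + 0.48² + 0.76² + 0.03² + 0.05² + (-0.13)² + (-0.04)² + 0.82² = 0.0004 + 0.2304 + 0.5776 + 0.0009 + 0.0025 + 0.0169 + 0.0016 + 0.6724 = 1.5027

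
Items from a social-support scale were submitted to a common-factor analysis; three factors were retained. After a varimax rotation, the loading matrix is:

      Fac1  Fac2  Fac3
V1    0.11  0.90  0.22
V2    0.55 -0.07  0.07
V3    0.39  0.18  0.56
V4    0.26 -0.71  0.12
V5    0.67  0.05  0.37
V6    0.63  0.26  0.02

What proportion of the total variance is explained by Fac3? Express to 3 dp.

SS loadings for Fac3 = 0.22² + 0.07² + 0.56² + 0.12² + 0.37² + 0.02² = 0.5186
Proportion of variance = 0.5186 / 6 = 0.0864.

0.086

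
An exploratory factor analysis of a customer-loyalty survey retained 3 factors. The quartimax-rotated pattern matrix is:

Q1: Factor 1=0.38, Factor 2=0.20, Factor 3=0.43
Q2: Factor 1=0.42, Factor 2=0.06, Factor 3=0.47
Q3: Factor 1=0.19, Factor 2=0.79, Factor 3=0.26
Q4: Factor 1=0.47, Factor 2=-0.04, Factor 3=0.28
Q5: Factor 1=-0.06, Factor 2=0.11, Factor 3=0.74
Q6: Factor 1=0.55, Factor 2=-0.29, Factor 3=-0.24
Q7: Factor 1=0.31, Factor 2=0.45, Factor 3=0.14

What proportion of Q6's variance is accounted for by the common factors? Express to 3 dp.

0.444

h² = 0.55² + (-0.29)² + (-0.24)² = 0.3025 + 0.0841 + 0.0576 = 0.4442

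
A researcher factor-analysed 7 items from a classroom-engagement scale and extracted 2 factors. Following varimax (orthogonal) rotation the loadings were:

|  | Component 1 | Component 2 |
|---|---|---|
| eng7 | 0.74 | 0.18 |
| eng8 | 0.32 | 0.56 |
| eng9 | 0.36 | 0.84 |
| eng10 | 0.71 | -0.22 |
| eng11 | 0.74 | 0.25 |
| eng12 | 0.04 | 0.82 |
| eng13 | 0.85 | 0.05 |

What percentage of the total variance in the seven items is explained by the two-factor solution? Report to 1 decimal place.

62.8%

SS loadings by factor: 2.5554, 1.8374; total = 4.3928.
Total variance with 7 standardized items is 7, so the solution explains 4.3928/7 = 0.6275 = 62.75%.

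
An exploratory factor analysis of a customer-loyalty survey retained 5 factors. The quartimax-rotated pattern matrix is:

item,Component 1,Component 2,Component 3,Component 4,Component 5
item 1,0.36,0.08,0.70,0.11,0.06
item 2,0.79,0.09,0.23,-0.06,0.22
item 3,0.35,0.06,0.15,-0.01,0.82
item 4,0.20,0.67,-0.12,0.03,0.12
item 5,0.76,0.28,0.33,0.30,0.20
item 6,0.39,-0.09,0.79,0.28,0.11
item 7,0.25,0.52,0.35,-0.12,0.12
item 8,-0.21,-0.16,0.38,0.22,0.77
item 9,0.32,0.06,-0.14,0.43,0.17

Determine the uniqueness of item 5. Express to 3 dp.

0.105

h² = 0.76² + 0.28² + 0.33² + 0.30² + 0.20² = 0.5776 + 0.0784 + 0.1089 + 0.0900 + 0.0400 = 0.8949
Uniqueness u² = 1 − h² = 1 − 0.8949 = 0.1051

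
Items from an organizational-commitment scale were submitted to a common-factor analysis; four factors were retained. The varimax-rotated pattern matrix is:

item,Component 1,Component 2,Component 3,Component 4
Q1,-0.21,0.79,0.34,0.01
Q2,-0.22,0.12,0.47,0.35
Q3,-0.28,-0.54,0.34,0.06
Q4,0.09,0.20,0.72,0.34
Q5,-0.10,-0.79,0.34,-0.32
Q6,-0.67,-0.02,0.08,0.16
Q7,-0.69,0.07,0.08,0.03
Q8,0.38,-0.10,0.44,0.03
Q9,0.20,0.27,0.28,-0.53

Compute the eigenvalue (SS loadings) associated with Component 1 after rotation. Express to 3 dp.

1.298

SS loadings for Component 1 = (-0.21)² + (-0.22)² + (-0.28)² + 0.09² + (-0.10)² + (-0.67)² + (-0.69)² + 0.38² + 0.20² = 0.0441 + 0.0484 + 0.0784 + 0.0081 + 0.0100 + 0.4489 + 0.4761 + 0.1444 + 0.0400 = 1.2984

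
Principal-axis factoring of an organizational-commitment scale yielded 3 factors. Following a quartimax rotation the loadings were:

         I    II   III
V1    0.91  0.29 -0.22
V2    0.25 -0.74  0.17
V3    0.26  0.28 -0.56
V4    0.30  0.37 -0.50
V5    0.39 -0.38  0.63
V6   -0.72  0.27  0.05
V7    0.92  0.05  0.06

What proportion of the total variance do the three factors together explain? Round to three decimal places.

0.668

SS loadings by factor: 2.5651, 1.0668, 1.0439; total = 4.6758.
Total variance with 7 standardized items is 7, so the solution explains 4.6758/7 = 0.6680.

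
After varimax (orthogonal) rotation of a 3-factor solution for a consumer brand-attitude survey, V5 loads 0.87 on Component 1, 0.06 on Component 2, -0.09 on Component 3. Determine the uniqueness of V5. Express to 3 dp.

h² = 0.87² + 0.06² + (-0.09)² = 0.7569 + 0.0036 + 0.0081 = 0.7686
Uniqueness u² = 1 − h² = 1 − 0.7686 = 0.2314

0.231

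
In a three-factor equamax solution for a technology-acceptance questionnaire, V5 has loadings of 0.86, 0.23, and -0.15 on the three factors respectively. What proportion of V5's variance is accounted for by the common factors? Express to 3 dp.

0.815

h² = 0.86² + 0.23² + (-0.15)² = 0.7396 + 0.0529 + 0.0225 = 0.8150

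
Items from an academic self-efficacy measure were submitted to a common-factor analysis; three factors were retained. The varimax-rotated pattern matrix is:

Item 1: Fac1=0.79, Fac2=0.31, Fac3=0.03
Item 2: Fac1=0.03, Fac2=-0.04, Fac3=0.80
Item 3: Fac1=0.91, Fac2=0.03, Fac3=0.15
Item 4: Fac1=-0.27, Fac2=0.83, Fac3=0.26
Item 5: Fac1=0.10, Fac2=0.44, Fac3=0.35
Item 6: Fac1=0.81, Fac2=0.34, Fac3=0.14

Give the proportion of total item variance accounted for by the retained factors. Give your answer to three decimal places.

0.694

SS loadings by factor: 2.1921, 1.0967, 0.8731; total = 4.1619.
Total variance with 6 standardized items is 6, so the solution explains 4.1619/6 = 0.6936.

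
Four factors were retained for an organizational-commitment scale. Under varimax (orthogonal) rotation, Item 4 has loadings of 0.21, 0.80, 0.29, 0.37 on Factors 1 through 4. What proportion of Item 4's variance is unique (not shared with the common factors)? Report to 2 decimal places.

0.09

h² = 0.21² + 0.80² + 0.29² + 0.37² = 0.0441 + 0.6400 + 0.0841 + 0.1369 = 0.9051
Uniqueness u² = 1 − h² = 1 − 0.9051 = 0.0949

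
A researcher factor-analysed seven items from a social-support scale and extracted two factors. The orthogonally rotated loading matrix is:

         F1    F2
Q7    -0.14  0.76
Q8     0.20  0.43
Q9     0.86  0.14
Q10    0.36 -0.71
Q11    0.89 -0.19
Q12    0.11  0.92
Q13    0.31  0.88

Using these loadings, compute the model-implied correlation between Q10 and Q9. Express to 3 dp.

r̂ = Σ λ_i·λ_j across factors = (0.36)(0.86) + (-0.71)(0.14)
  = +0.3096 -0.0994 = 0.2102

0.210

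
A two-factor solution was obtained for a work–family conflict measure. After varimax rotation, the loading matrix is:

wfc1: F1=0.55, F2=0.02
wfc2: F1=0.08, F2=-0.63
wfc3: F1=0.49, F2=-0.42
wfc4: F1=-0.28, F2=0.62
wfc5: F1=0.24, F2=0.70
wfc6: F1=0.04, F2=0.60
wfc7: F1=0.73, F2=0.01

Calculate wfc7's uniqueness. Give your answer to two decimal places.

0.47

h² = 0.73² + 0.01² = 0.5329 + 0.0001 = 0.5330
Uniqueness u² = 1 − h² = 1 − 0.5330 = 0.4670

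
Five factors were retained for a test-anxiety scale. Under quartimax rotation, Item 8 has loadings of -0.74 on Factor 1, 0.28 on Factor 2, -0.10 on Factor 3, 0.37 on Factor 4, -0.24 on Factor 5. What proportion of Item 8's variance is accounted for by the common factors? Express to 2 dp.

0.83

h² = (-0.74)² + 0.28² + (-0.10)² + 0.37² + (-0.24)² = 0.5476 + 0.0784 + 0.0100 + 0.1369 + 0.0576 = 0.8305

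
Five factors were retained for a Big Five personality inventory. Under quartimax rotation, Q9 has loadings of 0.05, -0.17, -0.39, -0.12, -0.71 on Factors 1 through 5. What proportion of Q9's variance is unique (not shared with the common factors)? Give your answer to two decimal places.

0.30

h² = 0.05² + (-0.17)² + (-0.39)² + (-0.12)² + (-0.71)² = 0.0025 + 0.0289 + 0.1521 + 0.0144 + 0.5041 = 0.7020
Uniqueness u² = 1 − h² = 1 − 0.7020 = 0.2980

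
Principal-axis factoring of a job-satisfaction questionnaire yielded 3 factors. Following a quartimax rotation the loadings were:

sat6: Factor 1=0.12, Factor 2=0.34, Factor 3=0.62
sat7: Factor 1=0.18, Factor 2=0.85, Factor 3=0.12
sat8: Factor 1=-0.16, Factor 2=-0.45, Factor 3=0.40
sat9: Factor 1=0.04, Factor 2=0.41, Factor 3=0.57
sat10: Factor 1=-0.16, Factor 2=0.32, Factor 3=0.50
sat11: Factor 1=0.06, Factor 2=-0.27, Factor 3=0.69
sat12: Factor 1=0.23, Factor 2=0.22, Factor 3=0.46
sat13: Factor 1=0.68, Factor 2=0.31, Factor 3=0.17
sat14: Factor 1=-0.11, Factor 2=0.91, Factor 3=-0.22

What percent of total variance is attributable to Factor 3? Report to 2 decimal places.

SS loadings for Factor 3 = 0.62² + 0.12² + 0.40² + 0.57² + 0.50² + 0.69² + 0.46² + 0.17² + (-0.22)² = 1.8987
With 9 standardized items, total variance = 9. Proportion = 1.8987/9 = 0.2110 → 21.10%.

21.10%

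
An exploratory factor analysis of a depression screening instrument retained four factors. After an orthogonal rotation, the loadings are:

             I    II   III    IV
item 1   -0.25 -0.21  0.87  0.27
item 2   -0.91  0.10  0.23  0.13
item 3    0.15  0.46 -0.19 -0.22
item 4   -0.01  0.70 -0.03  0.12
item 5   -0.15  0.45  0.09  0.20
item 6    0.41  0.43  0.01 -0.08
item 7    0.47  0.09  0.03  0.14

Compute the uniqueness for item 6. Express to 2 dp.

h² = 0.41² + 0.43² + 0.01² + (-0.08)² = 0.1681 + 0.1849 + 0.0001 + 0.0064 = 0.3595
Uniqueness u² = 1 − h² = 1 − 0.3595 = 0.6405

0.64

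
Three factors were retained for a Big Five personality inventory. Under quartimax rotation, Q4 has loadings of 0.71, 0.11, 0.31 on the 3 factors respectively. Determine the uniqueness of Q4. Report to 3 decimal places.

h² = 0.71² + 0.11² + 0.31² = 0.5041 + 0.0121 + 0.0961 = 0.6123
Uniqueness u² = 1 − h² = 1 − 0.6123 = 0.3877

0.388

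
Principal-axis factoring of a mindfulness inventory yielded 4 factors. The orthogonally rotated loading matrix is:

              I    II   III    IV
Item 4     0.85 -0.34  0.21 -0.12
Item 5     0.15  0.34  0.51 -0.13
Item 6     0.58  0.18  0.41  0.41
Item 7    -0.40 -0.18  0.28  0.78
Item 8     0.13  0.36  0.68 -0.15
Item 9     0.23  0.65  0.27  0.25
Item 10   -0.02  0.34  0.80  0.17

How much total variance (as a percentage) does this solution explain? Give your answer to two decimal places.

SS loadings by factor: 1.3116, 0.9637, 1.7260, 0.9217; total = 4.9230.
Total variance with 7 standardized items is 7, so the solution explains 4.9230/7 = 0.7033 = 70.33%.

70.33%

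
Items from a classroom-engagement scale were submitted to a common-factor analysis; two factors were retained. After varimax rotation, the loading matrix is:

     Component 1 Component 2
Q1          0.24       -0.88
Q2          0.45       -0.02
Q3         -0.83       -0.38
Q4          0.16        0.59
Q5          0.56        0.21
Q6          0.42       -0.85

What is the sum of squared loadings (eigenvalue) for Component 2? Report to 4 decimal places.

2.0339

SS loadings for Component 2 = (-0.88)² + (-0.02)² + (-0.38)² + 0.59² + 0.21² + (-0.85)² = 0.7744 + 0.0004 + 0.1444 + 0.3481 + 0.0441 + 0.7225 = 2.0339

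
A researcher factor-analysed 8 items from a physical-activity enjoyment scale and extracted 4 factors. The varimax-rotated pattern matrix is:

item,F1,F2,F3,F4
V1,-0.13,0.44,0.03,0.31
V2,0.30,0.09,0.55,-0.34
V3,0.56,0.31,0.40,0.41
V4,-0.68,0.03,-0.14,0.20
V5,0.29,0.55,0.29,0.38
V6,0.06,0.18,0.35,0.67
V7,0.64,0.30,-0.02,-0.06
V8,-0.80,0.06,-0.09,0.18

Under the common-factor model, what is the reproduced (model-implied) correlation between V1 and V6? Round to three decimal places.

0.290

r̂ = Σ λ_i·λ_j across factors = (-0.13)(0.06) + (0.44)(0.18) + (0.03)(0.35) + (0.31)(0.67)
  = -0.0078 +0.0792 +0.0105 +0.2077 = 0.2896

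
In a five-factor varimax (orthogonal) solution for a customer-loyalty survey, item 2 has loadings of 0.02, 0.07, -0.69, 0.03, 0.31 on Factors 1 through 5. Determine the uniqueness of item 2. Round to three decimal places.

h² = 0.02² + 0.07² + (-0.69)² + 0.03² + 0.31² = 0.0004 + 0.0049 + 0.4761 + 0.0009 + 0.0961 = 0.5784
Uniqueness u² = 1 − h² = 1 − 0.5784 = 0.4216

0.422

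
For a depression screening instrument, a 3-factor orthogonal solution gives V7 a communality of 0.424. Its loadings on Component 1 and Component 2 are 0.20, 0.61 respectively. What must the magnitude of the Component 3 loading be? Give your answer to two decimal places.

Under orthogonal rotation h² = Σλ², so λ_Component 3² = h² − (0.4121) = 0.424 − 0.4121 = 0.0119.
|λ| = √0.0119 = 0.1091.

0.11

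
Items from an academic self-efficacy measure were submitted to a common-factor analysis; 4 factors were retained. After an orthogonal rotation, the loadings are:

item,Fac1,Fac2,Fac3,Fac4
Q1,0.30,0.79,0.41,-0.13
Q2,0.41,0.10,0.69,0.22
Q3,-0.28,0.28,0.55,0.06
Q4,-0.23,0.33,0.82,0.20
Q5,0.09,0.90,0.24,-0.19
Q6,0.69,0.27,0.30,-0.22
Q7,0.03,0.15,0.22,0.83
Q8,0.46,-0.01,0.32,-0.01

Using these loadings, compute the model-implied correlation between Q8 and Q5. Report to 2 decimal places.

r̂ = Σ λ_i·λ_j across factors = (0.46)(0.09) + (-0.01)(0.90) + (0.32)(0.24) + (-0.01)(-0.19)
  = +0.0414 -0.0090 +0.0768 +0.0019 = 0.1111

0.11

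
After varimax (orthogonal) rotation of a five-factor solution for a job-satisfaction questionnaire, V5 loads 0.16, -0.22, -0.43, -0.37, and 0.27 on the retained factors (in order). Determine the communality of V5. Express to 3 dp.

0.469

h² = 0.16² + (-0.22)² + (-0.43)² + (-0.37)² + 0.27² = 0.0256 + 0.0484 + 0.1849 + 0.1369 + 0.0729 = 0.4687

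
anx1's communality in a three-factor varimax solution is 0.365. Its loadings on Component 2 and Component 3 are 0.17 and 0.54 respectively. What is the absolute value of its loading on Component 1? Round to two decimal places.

0.21

Under orthogonal rotation h² = Σλ², so λ_Component 1² = h² − (0.3205) = 0.365 − 0.3205 = 0.0445.
|λ| = √0.0445 = 0.2110.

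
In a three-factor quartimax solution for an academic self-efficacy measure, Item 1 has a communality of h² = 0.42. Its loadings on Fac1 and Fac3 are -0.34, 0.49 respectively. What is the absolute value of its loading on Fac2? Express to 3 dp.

Under orthogonal rotation h² = Σλ², so λ_Fac2² = h² − (0.3557) = 0.42 − 0.3557 = 0.0643.
|λ| = √0.0643 = 0.2536.

0.254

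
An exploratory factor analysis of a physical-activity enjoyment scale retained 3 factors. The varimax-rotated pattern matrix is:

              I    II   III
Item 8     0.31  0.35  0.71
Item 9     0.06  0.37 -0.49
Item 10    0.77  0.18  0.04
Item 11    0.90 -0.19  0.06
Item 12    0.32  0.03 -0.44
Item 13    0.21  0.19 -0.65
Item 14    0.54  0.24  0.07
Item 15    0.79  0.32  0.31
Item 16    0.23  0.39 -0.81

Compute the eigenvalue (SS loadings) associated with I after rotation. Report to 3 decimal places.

SS loadings for I = 0.31² + 0.06² + 0.77² + 0.90² + 0.32² + 0.21² + 0.54² + 0.79² + 0.23² = 0.0961 + 0.0036 + 0.5929 + 0.8100 + 0.1024 + 0.0441 + 0.2916 + 0.6241 + 0.0529 = 2.6177

2.618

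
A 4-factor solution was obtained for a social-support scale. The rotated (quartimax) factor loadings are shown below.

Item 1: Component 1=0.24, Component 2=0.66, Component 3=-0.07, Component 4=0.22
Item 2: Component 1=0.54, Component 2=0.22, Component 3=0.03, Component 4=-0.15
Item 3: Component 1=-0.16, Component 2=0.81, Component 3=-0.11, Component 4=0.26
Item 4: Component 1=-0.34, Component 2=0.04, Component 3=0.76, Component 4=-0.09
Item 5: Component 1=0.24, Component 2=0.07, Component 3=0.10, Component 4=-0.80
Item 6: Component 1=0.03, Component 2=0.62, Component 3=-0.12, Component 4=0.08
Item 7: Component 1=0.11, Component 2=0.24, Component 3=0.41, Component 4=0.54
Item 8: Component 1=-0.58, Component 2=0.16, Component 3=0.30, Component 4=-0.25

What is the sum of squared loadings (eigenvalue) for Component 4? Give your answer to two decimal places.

1.15

SS loadings for Component 4 = 0.22² + (-0.15)² + 0.26² + (-0.09)² + (-0.80)² + 0.08² + 0.54² + (-0.25)² = 0.0484 + 0.0225 + 0.0676 + 0.0081 + 0.6400 + 0.0064 + 0.2916 + 0.0625 = 1.1471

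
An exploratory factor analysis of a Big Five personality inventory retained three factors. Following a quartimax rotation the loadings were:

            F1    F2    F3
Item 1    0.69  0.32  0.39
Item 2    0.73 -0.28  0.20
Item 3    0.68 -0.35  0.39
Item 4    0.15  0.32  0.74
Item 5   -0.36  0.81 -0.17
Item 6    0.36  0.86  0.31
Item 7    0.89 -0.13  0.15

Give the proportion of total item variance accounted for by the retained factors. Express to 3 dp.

SS loadings by factor: 2.5452, 1.8183, 1.0393; total = 5.4028.
Total variance with 7 standardized items is 7, so the solution explains 5.4028/7 = 0.7718.

0.772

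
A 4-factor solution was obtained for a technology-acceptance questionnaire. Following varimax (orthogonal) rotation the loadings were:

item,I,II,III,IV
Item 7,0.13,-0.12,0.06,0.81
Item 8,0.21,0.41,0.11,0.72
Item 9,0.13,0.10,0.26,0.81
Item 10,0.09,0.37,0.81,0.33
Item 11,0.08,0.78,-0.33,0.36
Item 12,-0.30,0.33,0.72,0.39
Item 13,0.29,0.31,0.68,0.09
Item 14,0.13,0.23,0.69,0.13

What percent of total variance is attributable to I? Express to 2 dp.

3.54%

SS loadings for I = 0.13² + 0.21² + 0.13² + 0.09² + 0.08² + (-0.30)² + 0.29² + 0.13² = 0.2834
With 8 standardized items, total variance = 8. Proportion = 0.2834/8 = 0.0354 → 3.54%.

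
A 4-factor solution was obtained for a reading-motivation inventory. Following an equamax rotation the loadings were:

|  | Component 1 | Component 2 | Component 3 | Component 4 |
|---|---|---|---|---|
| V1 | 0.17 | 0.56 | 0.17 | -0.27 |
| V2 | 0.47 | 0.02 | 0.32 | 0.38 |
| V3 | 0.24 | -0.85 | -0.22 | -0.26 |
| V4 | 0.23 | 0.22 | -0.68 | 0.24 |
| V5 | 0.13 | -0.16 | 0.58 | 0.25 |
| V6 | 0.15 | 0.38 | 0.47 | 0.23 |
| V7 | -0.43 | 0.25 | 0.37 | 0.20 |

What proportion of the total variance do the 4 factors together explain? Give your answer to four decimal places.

SS loadings by factor: 0.5846, 1.3174, 1.3363, 0.4979; total = 3.7362.
Total variance with 7 standardized items is 7, so the solution explains 3.7362/7 = 0.5337.

0.5337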